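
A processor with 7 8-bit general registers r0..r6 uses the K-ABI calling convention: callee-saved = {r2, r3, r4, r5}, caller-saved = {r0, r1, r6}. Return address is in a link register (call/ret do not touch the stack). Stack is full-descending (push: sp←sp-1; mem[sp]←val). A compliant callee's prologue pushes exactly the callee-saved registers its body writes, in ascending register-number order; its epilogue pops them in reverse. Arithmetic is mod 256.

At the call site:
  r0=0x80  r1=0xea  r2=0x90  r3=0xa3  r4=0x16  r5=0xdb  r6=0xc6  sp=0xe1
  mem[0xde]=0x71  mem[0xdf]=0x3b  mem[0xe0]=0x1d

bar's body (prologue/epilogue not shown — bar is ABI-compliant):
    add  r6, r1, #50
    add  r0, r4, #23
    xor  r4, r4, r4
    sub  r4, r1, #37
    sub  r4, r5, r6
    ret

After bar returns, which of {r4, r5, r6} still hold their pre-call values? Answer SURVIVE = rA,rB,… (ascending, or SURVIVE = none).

prologue: push r4 -> mem[0xe0]=0x16, sp=0xe0
body[0] add  r6, r1, #50 -> r6=0x1c
body[1] add  r0, r4, #23 -> r0=0x2d
body[2] xor  r4, r4, r4 -> r4=0x00
body[3] sub  r4, r1, #37 -> r4=0xc5
body[4] sub  r4, r5, r6 -> r4=0xbf
epilogue: pop r4=0x16, sp=0xe1
r4: callee-saved, written=True
r5: callee-saved, written=False
r6: caller-saved, written=True

SURVIVE = r4,r5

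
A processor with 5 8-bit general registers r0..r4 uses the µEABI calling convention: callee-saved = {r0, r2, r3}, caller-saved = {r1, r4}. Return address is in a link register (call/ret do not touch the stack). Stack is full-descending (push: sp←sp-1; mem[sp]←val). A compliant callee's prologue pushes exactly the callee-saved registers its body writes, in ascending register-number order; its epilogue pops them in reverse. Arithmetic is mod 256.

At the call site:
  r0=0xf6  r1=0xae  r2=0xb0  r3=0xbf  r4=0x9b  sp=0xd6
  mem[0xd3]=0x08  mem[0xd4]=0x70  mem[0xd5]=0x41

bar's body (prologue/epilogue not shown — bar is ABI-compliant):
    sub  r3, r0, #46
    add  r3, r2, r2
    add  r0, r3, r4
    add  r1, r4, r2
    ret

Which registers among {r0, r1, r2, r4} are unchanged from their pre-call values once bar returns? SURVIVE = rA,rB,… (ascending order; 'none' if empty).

prologue: push r0 -> mem[0xd5]=0xf6, sp=0xd5
prologue: push r3 -> mem[0xd4]=0xbf, sp=0xd4
body[0] sub  r3, r0, #46 -> r3=0xc8
body[1] add  r3, r2, r2 -> r3=0x60
body[2] add  r0, r3, r4 -> r0=0xfb
body[3] add  r1, r4, r2 -> r1=0x4b
epilogue: pop r3=0xbf, sp=0xd5
epilogue: pop r0=0xf6, sp=0xd6
r0: callee-saved, written=True
r1: caller-saved, written=True
r2: callee-saved, written=False
r4: caller-saved, written=False

SURVIVE = r0,r2,r4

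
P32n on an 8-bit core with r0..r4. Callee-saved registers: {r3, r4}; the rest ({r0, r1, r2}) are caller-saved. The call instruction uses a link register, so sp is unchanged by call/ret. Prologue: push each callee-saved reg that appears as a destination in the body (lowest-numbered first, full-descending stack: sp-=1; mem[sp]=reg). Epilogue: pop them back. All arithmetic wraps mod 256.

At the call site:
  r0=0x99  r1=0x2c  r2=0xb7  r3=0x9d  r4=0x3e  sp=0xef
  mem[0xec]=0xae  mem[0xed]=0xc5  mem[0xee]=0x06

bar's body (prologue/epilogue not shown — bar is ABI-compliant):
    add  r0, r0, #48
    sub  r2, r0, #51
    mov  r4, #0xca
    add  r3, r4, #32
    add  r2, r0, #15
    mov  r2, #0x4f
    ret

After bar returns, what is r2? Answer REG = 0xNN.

REG = 0x4f

prologue: push r3 -> mem[0xee]=0x9d, sp=0xee
prologue: push r4 -> mem[0xed]=0x3e, sp=0xed
body[0] add  r0, r0, #48 -> r0=0xc9
body[1] sub  r2, r0, #51 -> r2=0x96
body[2] mov  r4, #0xca -> r4=0xca
body[3] add  r3, r4, #32 -> r3=0xea
body[4] add  r2, r0, #15 -> r2=0xd8
body[5] mov  r2, #0x4f -> r2=0x4f
epilogue: pop r4=0x3e, sp=0xee
epilogue: pop r3=0x9d, sp=0xef
r2 is caller-saved -> body value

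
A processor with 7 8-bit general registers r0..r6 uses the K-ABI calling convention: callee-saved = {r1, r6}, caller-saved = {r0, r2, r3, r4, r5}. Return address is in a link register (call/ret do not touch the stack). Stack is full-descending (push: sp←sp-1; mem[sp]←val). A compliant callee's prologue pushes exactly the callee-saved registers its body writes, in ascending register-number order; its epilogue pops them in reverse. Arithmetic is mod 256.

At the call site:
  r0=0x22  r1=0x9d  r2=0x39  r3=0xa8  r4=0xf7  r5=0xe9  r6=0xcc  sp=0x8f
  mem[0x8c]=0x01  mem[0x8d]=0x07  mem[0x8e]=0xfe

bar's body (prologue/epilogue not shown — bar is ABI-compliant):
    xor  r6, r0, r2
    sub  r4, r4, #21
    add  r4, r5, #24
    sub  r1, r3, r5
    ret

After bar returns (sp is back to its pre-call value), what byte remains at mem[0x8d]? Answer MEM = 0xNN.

MEM = 0xcc

prologue: push r1 → mem[0x8e]=0x9d, sp=0x8e
prologue: push r6 → mem[0x8d]=0xcc, sp=0x8d
body[0] xor  r6, r0, r2 → r6=0x1b
body[1] sub  r4, r4, #21 → r4=0xe2
body[2] add  r4, r5, #24 → r4=0x01
body[3] sub  r1, r3, r5 → r1=0xbf
epilogue: pop r6=0xcc, sp=0x8e
epilogue: pop r1=0x9d, sp=0x8f
prologue pushed ['r1', 'r6'] at ['0x8e', '0x8d']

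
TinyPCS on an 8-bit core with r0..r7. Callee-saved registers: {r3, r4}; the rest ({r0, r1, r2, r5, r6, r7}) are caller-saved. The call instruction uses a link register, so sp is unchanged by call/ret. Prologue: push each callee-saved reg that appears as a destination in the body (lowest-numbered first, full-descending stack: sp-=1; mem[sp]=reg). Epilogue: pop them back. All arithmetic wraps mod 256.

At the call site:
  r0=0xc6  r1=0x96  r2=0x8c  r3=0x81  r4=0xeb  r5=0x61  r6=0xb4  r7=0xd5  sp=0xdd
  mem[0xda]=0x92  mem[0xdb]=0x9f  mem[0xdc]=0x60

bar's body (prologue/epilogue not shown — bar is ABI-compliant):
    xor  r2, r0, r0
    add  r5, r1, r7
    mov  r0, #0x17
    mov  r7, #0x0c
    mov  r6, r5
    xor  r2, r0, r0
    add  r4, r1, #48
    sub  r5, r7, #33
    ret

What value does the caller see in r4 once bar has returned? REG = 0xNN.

prologue: push r4 -> mem[0xdc]=0xeb, sp=0xdc
body[0] xor  r2, r0, r0 -> r2=0x00
body[1] add  r5, r1, r7 -> r5=0x6b
body[2] mov  r0, #0x17 -> r0=0x17
body[3] mov  r7, #0x0c -> r7=0x0c
body[4] mov  r6, r5 -> r6=0x6b
body[5] xor  r2, r0, r0 -> r2=0x00
body[6] add  r4, r1, #48 -> r4=0xc6
body[7] sub  r5, r7, #33 -> r5=0xeb
epilogue: pop r4=0xeb, sp=0xdd
r4 is callee-saved -> restored

REG = 0xeb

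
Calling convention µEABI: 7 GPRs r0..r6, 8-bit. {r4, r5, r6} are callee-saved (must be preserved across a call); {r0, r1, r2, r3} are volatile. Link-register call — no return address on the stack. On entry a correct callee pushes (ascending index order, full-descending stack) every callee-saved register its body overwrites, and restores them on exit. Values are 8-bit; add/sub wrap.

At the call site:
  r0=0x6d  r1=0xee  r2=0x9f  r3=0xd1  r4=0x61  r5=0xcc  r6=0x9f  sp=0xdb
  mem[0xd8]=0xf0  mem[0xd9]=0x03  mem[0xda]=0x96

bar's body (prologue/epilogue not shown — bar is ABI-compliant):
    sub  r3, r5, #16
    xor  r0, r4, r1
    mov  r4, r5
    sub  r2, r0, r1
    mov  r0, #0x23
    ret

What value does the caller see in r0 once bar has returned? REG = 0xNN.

prologue: push r4 → mem[0xda]=0x61, sp=0xda
body[0] sub  r3, r5, #16 → r3=0xbc
body[1] xor  r0, r4, r1 → r0=0x8f
body[2] mov  r4, r5 → r4=0xcc
body[3] sub  r2, r0, r1 → r2=0xa1
body[4] mov  r0, #0x23 → r0=0x23
epilogue: pop r4=0x61, sp=0xdb
r0 is caller-saved → body value

REG = 0x23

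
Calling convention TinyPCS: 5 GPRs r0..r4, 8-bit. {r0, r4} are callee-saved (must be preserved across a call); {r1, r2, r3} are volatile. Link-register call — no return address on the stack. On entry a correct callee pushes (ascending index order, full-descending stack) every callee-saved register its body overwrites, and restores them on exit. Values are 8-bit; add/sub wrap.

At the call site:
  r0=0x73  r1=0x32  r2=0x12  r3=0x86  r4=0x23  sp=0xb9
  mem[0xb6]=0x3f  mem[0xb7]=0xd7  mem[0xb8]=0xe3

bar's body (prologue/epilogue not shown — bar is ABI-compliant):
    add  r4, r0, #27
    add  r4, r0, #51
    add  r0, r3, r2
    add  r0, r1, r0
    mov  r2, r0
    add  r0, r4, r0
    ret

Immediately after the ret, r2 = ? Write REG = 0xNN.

prologue: push r0 -> mem[0xb8]=0x73, sp=0xb8
prologue: push r4 -> mem[0xb7]=0x23, sp=0xb7
body[0] add  r4, r0, #27 -> r4=0x8e
body[1] add  r4, r0, #51 -> r4=0xa6
body[2] add  r0, r3, r2 -> r0=0x98
body[3] add  r0, r1, r0 -> r0=0xca
body[4] mov  r2, r0 -> r2=0xca
body[5] add  r0, r4, r0 -> r0=0x70
epilogue: pop r4=0x23, sp=0xb8
epilogue: pop r0=0x73, sp=0xb9
r2 is caller-saved -> body value

REG = 0xca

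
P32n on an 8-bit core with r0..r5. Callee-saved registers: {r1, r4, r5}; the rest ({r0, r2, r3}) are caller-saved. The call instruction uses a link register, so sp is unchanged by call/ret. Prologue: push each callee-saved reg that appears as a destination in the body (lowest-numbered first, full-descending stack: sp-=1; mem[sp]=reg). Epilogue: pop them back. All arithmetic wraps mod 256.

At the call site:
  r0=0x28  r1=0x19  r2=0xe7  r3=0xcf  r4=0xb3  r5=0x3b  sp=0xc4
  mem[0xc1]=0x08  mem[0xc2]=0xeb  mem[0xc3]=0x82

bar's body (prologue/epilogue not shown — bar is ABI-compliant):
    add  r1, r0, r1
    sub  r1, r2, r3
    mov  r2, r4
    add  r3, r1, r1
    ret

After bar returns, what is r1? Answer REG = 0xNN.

REG = 0x19

prologue: push r1 → mem[0xc3]=0x19, sp=0xc3
body[0] add  r1, r0, r1 → r1=0x41
body[1] sub  r1, r2, r3 → r1=0x18
body[2] mov  r2, r4 → r2=0xb3
body[3] add  r3, r1, r1 → r3=0x30
epilogue: pop r1=0x19, sp=0xc4
r1 is callee-saved → restored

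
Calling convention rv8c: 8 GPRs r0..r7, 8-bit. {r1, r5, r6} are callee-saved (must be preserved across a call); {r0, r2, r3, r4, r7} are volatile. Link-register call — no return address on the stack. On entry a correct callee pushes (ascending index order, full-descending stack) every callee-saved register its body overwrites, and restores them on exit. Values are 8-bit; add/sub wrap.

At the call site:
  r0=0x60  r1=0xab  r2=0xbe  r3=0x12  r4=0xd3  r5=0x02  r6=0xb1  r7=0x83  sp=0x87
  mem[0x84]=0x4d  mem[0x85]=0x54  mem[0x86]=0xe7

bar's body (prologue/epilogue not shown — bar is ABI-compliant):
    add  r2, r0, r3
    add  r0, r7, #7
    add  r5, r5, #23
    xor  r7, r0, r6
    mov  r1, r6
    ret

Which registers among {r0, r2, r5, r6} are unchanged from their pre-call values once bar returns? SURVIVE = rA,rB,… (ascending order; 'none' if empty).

prologue: push r1 -> mem[0x86]=0xab, sp=0x86
prologue: push r5 -> mem[0x85]=0x02, sp=0x85
body[0] add  r2, r0, r3 -> r2=0x72
body[1] add  r0, r7, #7 -> r0=0x8a
body[2] add  r5, r5, #23 -> r5=0x19
body[3] xor  r7, r0, r6 -> r7=0x3b
body[4] mov  r1, r6 -> r1=0xb1
epilogue: pop r5=0x02, sp=0x86
epilogue: pop r1=0xab, sp=0x87
r0: caller-saved, written=True
r2: caller-saved, written=True
r5: callee-saved, written=True
r6: callee-saved, written=False

SURVIVE = r5,r6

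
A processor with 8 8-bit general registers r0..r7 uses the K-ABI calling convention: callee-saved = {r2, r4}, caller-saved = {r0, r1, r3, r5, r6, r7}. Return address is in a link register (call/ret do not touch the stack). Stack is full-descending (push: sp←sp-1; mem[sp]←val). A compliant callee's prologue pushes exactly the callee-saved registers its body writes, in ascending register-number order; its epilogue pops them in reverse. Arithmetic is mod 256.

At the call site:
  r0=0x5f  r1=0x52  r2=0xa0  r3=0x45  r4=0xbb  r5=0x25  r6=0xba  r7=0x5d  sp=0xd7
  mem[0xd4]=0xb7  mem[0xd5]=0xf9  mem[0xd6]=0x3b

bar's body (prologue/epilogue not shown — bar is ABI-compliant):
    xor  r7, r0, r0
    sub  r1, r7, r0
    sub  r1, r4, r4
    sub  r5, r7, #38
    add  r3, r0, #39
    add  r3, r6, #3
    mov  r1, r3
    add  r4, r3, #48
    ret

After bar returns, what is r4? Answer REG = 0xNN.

prologue: push r4 → mem[0xd6]=0xbb, sp=0xd6
body[0] xor  r7, r0, r0 → r7=0x00
body[1] sub  r1, r7, r0 → r1=0xa1
body[2] sub  r1, r4, r4 → r1=0x00
body[3] sub  r5, r7, #38 → r5=0xda
body[4] add  r3, r0, #39 → r3=0x86
body[5] add  r3, r6, #3 → r3=0xbd
body[6] mov  r1, r3 → r1=0xbd
body[7] add  r4, r3, #48 → r4=0xed
epilogue: pop r4=0xbb, sp=0xd7
r4 is callee-saved → restored

REG = 0xbb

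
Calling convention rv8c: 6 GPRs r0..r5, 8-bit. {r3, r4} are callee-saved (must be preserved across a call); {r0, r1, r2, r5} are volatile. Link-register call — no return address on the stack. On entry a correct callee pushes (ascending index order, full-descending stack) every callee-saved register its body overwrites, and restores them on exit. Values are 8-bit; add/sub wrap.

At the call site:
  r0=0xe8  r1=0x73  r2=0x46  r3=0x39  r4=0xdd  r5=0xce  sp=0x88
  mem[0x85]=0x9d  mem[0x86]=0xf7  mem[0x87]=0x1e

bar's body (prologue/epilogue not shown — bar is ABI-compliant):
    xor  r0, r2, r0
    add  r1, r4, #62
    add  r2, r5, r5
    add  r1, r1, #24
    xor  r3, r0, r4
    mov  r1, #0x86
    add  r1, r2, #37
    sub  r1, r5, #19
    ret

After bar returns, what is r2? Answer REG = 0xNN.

prologue: push r3 -> mem[0x87]=0x39, sp=0x87
body[0] xor  r0, r2, r0 -> r0=0xae
body[1] add  r1, r4, #62 -> r1=0x1b
body[2] add  r2, r5, r5 -> r2=0x9c
body[3] add  r1, r1, #24 -> r1=0x33
body[4] xor  r3, r0, r4 -> r3=0x73
body[5] mov  r1, #0x86 -> r1=0x86
body[6] add  r1, r2, #37 -> r1=0xc1
body[7] sub  r1, r5, #19 -> r1=0xbb
epilogue: pop r3=0x39, sp=0x88
r2 is caller-saved -> body value

REG = 0x9c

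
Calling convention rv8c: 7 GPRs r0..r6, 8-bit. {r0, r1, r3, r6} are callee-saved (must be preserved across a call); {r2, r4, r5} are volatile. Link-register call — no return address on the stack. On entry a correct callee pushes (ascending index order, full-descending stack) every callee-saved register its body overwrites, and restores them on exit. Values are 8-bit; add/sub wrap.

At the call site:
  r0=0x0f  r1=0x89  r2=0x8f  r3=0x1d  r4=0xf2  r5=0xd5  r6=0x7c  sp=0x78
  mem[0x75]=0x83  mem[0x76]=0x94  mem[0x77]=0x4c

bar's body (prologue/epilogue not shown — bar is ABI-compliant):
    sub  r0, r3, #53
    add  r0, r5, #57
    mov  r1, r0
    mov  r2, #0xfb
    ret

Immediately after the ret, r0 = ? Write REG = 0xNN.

prologue: push r0 -> mem[0x77]=0x0f, sp=0x77
prologue: push r1 -> mem[0x76]=0x89, sp=0x76
body[0] sub  r0, r3, #53 -> r0=0xe8
body[1] add  r0, r5, #57 -> r0=0x0e
body[2] mov  r1, r0 -> r1=0x0e
body[3] mov  r2, #0xfb -> r2=0xfb
epilogue: pop r1=0x89, sp=0x77
epilogue: pop r0=0x0f, sp=0x78
r0 is callee-saved -> restored

REG = 0x0f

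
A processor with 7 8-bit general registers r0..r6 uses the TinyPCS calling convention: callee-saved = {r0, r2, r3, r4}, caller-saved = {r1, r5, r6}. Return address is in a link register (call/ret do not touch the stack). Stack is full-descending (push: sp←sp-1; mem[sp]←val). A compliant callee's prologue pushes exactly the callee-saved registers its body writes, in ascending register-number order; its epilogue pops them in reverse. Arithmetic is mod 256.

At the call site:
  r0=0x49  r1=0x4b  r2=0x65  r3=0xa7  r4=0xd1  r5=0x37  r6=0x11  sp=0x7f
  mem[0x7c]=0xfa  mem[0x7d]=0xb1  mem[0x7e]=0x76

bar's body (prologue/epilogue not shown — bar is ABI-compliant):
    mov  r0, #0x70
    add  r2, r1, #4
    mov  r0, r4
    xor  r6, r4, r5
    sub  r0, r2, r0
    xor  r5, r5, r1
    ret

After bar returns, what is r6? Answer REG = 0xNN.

REG = 0xe6

prologue: push r0 → mem[0x7e]=0x49, sp=0x7e
prologue: push r2 → mem[0x7d]=0x65, sp=0x7d
body[0] mov  r0, #0x70 → r0=0x70
body[1] add  r2, r1, #4 → r2=0x4f
body[2] mov  r0, r4 → r0=0xd1
body[3] xor  r6, r4, r5 → r6=0xe6
body[4] sub  r0, r2, r0 → r0=0x7e
body[5] xor  r5, r5, r1 → r5=0x7c
epilogue: pop r2=0x65, sp=0x7e
epilogue: pop r0=0x49, sp=0x7f
r6 is caller-saved → body value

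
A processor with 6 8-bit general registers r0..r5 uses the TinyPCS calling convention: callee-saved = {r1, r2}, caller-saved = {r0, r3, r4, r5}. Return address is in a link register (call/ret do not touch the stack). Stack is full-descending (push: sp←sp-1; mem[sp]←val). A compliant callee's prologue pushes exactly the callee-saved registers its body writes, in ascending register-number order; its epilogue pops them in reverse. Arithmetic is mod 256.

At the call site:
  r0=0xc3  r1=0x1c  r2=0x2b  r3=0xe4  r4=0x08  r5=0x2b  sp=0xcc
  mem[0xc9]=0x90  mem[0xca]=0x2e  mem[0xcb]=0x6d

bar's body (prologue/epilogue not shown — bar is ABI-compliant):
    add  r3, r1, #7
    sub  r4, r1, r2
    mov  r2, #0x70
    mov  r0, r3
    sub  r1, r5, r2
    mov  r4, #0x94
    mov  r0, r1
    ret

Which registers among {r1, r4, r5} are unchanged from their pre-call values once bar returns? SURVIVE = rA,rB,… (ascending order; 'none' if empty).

SURVIVE = r1,r5

prologue: push r1 → mem[0xcb]=0x1c, sp=0xcb
prologue: push r2 → mem[0xca]=0x2b, sp=0xca
body[0] add  r3, r1, #7 → r3=0x23
body[1] sub  r4, r1, r2 → r4=0xf1
body[2] mov  r2, #0x70 → r2=0x70
body[3] mov  r0, r3 → r0=0x23
body[4] sub  r1, r5, r2 → r1=0xbb
body[5] mov  r4, #0x94 → r4=0x94
body[6] mov  r0, r1 → r0=0xbb
epilogue: pop r2=0x2b, sp=0xcb
epilogue: pop r1=0x1c, sp=0xcc
r1: callee-saved, written=True
r4: caller-saved, written=True
r5: caller-saved, written=False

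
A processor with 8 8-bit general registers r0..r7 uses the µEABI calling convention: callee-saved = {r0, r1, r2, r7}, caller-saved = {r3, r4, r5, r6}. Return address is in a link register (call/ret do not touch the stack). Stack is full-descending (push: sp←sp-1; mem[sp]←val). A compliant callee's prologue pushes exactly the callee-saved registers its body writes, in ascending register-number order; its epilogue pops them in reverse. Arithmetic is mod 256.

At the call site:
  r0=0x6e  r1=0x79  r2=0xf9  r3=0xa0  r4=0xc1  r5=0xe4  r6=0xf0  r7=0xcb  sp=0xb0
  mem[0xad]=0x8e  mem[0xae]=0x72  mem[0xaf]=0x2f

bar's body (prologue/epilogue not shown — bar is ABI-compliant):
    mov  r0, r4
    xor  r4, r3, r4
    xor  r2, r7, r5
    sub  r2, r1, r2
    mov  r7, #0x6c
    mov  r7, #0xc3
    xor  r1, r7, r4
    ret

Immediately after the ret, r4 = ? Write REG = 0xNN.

prologue: push r0 -> mem[0xaf]=0x6e, sp=0xaf
prologue: push r1 -> mem[0xae]=0x79, sp=0xae
prologue: push r2 -> mem[0xad]=0xf9, sp=0xad
prologue: push r7 -> mem[0xac]=0xcb, sp=0xac
body[0] mov  r0, r4 -> r0=0xc1
body[1] xor  r4, r3, r4 -> r4=0x61
body[2] xor  r2, r7, r5 -> r2=0x2f
body[3] sub  r2, r1, r2 -> r2=0x4a
body[4] mov  r7, #0x6c -> r7=0x6c
body[5] mov  r7, #0xc3 -> r7=0xc3
body[6] xor  r1, r7, r4 -> r1=0xa2
epilogue: pop r7=0xcb, sp=0xad
epilogue: pop r2=0xf9, sp=0xae
epilogue: pop r1=0x79, sp=0xaf
epilogue: pop r0=0x6e, sp=0xb0
r4 is caller-saved -> body value

REG = 0x61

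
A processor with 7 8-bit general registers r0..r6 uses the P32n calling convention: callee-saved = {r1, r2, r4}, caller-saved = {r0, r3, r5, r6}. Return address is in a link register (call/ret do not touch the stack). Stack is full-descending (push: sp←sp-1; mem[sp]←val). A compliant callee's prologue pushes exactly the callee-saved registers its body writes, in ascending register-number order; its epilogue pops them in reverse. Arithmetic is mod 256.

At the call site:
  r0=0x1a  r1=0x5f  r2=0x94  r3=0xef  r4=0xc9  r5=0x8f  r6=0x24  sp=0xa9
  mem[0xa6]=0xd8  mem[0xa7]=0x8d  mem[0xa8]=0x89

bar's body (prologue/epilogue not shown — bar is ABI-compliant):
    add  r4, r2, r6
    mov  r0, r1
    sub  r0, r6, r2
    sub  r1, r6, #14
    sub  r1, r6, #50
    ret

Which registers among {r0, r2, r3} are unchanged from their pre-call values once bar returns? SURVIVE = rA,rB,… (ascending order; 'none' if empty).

prologue: push r1 -> mem[0xa8]=0x5f, sp=0xa8
prologue: push r4 -> mem[0xa7]=0xc9, sp=0xa7
body[0] add  r4, r2, r6 -> r4=0xb8
body[1] mov  r0, r1 -> r0=0x5f
body[2] sub  r0, r6, r2 -> r0=0x90
body[3] sub  r1, r6, #14 -> r1=0x16
body[4] sub  r1, r6, #50 -> r1=0xf2
epilogue: pop r4=0xc9, sp=0xa8
epilogue: pop r1=0x5f, sp=0xa9
r0: caller-saved, written=True
r2: callee-saved, written=False
r3: caller-saved, written=False

SURVIVE = r2,r3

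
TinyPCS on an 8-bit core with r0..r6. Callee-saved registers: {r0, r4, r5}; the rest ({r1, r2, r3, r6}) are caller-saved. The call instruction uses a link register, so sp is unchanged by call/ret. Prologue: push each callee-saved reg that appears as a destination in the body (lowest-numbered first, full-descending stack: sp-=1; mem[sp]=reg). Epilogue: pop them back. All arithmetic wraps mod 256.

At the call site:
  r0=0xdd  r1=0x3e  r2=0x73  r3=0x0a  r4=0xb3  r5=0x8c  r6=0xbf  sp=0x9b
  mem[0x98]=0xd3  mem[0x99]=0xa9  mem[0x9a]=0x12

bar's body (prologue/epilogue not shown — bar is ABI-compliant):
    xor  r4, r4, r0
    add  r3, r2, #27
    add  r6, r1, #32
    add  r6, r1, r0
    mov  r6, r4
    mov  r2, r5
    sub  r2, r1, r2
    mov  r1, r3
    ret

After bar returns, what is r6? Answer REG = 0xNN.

prologue: push r4 -> mem[0x9a]=0xb3, sp=0x9a
body[0] xor  r4, r4, r0 -> r4=0x6e
body[1] add  r3, r2, #27 -> r3=0x8e
body[2] add  r6, r1, #32 -> r6=0x5e
body[3] add  r6, r1, r0 -> r6=0x1b
body[4] mov  r6, r4 -> r6=0x6e
body[5] mov  r2, r5 -> r2=0x8c
body[6] sub  r2, r1, r2 -> r2=0xb2
body[7] mov  r1, r3 -> r1=0x8e
epilogue: pop r4=0xb3, sp=0x9b
r6 is caller-saved -> body value

REG = 0x6e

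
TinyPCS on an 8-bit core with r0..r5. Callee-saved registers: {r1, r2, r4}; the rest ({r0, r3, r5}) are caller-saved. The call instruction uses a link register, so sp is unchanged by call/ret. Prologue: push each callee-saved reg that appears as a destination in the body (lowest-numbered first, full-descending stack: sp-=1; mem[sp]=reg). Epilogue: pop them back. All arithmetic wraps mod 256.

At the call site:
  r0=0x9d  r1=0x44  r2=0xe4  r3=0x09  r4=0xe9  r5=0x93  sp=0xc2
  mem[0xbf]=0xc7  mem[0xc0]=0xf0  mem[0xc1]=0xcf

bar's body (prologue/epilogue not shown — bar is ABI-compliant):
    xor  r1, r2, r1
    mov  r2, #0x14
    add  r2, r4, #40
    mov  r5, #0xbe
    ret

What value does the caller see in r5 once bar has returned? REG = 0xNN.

REG = 0xbe

prologue: push r1 -> mem[0xc1]=0x44, sp=0xc1
prologue: push r2 -> mem[0xc0]=0xe4, sp=0xc0
body[0] xor  r1, r2, r1 -> r1=0xa0
body[1] mov  r2, #0x14 -> r2=0x14
body[2] add  r2, r4, #40 -> r2=0x11
body[3] mov  r5, #0xbe -> r5=0xbe
epilogue: pop r2=0xe4, sp=0xc1
epilogue: pop r1=0x44, sp=0xc2
r5 is caller-saved -> body value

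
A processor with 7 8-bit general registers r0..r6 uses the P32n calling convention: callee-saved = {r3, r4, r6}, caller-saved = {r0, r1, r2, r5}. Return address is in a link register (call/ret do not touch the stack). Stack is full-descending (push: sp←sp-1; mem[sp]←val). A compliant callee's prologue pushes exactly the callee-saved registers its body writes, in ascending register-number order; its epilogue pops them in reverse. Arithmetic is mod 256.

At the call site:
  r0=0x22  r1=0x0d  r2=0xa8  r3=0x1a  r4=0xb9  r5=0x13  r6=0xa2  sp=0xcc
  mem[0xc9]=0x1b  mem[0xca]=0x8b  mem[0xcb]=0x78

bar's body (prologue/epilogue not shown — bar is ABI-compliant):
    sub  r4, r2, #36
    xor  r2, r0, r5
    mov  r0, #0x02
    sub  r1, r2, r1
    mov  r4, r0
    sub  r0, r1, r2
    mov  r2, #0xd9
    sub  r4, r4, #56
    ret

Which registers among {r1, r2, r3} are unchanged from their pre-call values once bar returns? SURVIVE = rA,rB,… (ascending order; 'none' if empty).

prologue: push r4 → mem[0xcb]=0xb9, sp=0xcb
body[0] sub  r4, r2, #36 → r4=0x84
body[1] xor  r2, r0, r5 → r2=0x31
body[2] mov  r0, #0x02 → r0=0x02
body[3] sub  r1, r2, r1 → r1=0x24
body[4] mov  r4, r0 → r4=0x02
body[5] sub  r0, r1, r2 → r0=0xf3
body[6] mov  r2, #0xd9 → r2=0xd9
body[7] sub  r4, r4, #56 → r4=0xca
epilogue: pop r4=0xb9, sp=0xcc
r1: caller-saved, written=True
r2: caller-saved, written=True
r3: callee-saved, written=False

SURVIVE = r3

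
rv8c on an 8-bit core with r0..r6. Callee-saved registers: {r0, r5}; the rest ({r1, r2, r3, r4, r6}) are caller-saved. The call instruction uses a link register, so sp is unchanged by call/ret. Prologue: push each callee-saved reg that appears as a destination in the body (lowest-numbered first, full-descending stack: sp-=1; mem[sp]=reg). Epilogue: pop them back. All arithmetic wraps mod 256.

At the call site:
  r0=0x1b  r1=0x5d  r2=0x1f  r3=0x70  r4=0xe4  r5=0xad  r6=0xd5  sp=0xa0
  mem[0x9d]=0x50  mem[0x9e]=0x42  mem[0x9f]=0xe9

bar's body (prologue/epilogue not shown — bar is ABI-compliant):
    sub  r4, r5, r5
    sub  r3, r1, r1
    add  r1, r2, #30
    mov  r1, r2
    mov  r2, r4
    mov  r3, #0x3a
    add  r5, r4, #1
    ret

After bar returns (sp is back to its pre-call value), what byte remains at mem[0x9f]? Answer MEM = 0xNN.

MEM = 0xad

prologue: push r5 -> mem[0x9f]=0xad, sp=0x9f
body[0] sub  r4, r5, r5 -> r4=0x00
body[1] sub  r3, r1, r1 -> r3=0x00
body[2] add  r1, r2, #30 -> r1=0x3d
body[3] mov  r1, r2 -> r1=0x1f
body[4] mov  r2, r4 -> r2=0x00
body[5] mov  r3, #0x3a -> r3=0x3a
body[6] add  r5, r4, #1 -> r5=0x01
epilogue: pop r5=0xad, sp=0xa0
prologue pushed ['r5'] at ['0x9f']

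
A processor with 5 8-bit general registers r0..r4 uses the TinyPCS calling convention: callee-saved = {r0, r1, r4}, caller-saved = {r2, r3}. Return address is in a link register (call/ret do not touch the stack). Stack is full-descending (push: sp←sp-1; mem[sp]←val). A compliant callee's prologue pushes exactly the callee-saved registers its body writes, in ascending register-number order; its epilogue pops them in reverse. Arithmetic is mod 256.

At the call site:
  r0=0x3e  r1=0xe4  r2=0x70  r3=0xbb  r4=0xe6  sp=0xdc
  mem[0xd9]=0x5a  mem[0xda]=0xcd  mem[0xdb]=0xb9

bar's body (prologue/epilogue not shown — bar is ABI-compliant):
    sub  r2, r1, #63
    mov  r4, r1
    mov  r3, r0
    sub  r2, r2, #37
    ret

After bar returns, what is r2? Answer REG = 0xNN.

prologue: push r4 → mem[0xdb]=0xe6, sp=0xdb
body[0] sub  r2, r1, #63 → r2=0xa5
body[1] mov  r4, r1 → r4=0xe4
body[2] mov  r3, r0 → r3=0x3e
body[3] sub  r2, r2, #37 → r2=0x80
epilogue: pop r4=0xe6, sp=0xdc
r2 is caller-saved → body value

REG = 0x80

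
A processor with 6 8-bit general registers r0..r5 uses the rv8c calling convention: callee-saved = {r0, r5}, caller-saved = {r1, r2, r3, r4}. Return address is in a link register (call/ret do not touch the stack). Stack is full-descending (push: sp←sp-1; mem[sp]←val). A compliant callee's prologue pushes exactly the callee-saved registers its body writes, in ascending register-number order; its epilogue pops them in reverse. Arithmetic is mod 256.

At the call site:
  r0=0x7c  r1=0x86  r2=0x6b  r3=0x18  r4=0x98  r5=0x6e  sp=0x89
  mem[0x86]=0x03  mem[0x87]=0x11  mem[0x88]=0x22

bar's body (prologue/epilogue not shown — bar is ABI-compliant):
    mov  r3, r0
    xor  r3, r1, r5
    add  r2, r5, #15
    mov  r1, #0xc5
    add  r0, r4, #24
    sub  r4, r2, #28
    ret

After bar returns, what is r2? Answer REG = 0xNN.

prologue: push r0 -> mem[0x88]=0x7c, sp=0x88
body[0] mov  r3, r0 -> r3=0x7c
body[1] xor  r3, r1, r5 -> r3=0xe8
body[2] add  r2, r5, #15 -> r2=0x7d
body[3] mov  r1, #0xc5 -> r1=0xc5
body[4] add  r0, r4, #24 -> r0=0xb0
body[5] sub  r4, r2, #28 -> r4=0x61
epilogue: pop r0=0x7c, sp=0x89
r2 is caller-saved -> body value

REG = 0x7d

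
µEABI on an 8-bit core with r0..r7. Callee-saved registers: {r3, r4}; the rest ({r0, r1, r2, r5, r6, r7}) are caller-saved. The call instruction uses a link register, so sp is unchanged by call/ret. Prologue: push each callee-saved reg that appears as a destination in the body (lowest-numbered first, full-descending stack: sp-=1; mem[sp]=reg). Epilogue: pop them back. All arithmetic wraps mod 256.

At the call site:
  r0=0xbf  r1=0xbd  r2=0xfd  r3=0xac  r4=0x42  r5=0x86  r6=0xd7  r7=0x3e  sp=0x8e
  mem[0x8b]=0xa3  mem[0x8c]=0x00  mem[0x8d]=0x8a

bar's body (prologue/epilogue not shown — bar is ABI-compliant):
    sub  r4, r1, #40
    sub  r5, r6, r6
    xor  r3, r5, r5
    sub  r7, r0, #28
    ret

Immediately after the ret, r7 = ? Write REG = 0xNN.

REG = 0xa3

prologue: push r3 -> mem[0x8d]=0xac, sp=0x8d
prologue: push r4 -> mem[0x8c]=0x42, sp=0x8c
body[0] sub  r4, r1, #40 -> r4=0x95
body[1] sub  r5, r6, r6 -> r5=0x00
body[2] xor  r3, r5, r5 -> r3=0x00
body[3] sub  r7, r0, #28 -> r7=0xa3
epilogue: pop r4=0x42, sp=0x8d
epilogue: pop r3=0xac, sp=0x8e
r7 is caller-saved -> body value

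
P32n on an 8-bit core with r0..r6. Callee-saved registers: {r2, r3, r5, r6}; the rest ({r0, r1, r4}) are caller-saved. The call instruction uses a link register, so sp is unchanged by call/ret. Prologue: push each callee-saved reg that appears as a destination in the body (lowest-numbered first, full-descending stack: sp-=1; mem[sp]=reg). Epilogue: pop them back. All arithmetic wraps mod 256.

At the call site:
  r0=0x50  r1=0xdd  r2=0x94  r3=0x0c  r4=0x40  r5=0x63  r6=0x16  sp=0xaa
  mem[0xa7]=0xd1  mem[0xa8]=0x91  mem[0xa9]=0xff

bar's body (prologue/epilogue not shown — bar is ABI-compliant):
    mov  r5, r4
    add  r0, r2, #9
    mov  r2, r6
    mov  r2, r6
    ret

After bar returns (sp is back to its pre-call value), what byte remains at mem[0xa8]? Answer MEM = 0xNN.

prologue: push r2 -> mem[0xa9]=0x94, sp=0xa9
prologue: push r5 -> mem[0xa8]=0x63, sp=0xa8
body[0] mov  r5, r4 -> r5=0x40
body[1] add  r0, r2, #9 -> r0=0x9d
body[2] mov  r2, r6 -> r2=0x16
body[3] mov  r2, r6 -> r2=0x16
epilogue: pop r5=0x63, sp=0xa9
epilogue: pop r2=0x94, sp=0xaa
prologue pushed ['r2', 'r5'] at ['0xa9', '0xa8']

MEM = 0x63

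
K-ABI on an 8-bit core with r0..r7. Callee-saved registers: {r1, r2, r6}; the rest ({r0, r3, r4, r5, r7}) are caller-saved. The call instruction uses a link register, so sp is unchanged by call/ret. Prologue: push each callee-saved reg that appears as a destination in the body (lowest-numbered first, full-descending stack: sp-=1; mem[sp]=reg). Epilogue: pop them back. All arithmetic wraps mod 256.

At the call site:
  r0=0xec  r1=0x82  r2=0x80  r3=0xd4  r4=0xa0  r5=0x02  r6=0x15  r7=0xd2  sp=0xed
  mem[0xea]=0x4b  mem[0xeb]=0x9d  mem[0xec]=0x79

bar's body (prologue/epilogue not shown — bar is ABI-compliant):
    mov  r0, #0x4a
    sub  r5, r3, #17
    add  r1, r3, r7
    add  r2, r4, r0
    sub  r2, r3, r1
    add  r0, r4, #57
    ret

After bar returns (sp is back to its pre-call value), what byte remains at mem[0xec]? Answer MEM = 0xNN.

MEM = 0x82

prologue: push r1 -> mem[0xec]=0x82, sp=0xec
prologue: push r2 -> mem[0xeb]=0x80, sp=0xeb
body[0] mov  r0, #0x4a -> r0=0x4a
body[1] sub  r5, r3, #17 -> r5=0xc3
body[2] add  r1, r3, r7 -> r1=0xa6
body[3] add  r2, r4, r0 -> r2=0xea
body[4] sub  r2, r3, r1 -> r2=0x2e
body[5] add  r0, r4, #57 -> r0=0xd9
epilogue: pop r2=0x80, sp=0xec
epilogue: pop r1=0x82, sp=0xed
prologue pushed ['r1', 'r2'] at ['0xec', '0xeb']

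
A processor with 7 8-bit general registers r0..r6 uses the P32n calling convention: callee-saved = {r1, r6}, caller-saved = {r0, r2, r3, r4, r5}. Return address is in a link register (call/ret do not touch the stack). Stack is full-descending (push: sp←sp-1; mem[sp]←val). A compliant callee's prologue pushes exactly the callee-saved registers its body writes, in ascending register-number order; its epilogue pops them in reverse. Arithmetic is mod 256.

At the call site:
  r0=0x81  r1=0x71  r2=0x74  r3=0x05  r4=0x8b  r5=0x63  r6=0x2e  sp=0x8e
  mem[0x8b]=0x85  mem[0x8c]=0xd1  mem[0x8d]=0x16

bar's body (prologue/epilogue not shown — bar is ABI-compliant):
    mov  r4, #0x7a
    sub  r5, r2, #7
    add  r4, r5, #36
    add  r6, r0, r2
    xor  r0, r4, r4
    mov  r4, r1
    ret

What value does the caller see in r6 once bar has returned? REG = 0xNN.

REG = 0x2e

prologue: push r6 → mem[0x8d]=0x2e, sp=0x8d
body[0] mov  r4, #0x7a → r4=0x7a
body[1] sub  r5, r2, #7 → r5=0x6d
body[2] add  r4, r5, #36 → r4=0x91
body[3] add  r6, r0, r2 → r6=0xf5
body[4] xor  r0, r4, r4 → r0=0x00
body[5] mov  r4, r1 → r4=0x71
epilogue: pop r6=0x2e, sp=0x8e
r6 is callee-saved → restored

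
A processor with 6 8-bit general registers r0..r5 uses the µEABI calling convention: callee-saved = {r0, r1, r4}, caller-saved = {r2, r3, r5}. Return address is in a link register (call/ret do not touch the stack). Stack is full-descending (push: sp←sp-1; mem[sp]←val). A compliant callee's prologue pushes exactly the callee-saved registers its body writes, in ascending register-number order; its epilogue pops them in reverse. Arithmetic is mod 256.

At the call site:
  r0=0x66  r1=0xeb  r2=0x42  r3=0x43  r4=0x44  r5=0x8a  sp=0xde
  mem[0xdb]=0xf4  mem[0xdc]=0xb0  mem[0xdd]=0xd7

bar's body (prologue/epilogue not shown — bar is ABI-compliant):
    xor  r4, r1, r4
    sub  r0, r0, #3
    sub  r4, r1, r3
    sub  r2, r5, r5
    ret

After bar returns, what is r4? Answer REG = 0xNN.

prologue: push r0 -> mem[0xdd]=0x66, sp=0xdd
prologue: push r4 -> mem[0xdc]=0x44, sp=0xdc
body[0] xor  r4, r1, r4 -> r4=0xaf
body[1] sub  r0, r0, #3 -> r0=0x63
body[2] sub  r4, r1, r3 -> r4=0xa8
body[3] sub  r2, r5, r5 -> r2=0x00
epilogue: pop r4=0x44, sp=0xdd
epilogue: pop r0=0x66, sp=0xde
r4 is callee-saved -> restored

REG = 0x44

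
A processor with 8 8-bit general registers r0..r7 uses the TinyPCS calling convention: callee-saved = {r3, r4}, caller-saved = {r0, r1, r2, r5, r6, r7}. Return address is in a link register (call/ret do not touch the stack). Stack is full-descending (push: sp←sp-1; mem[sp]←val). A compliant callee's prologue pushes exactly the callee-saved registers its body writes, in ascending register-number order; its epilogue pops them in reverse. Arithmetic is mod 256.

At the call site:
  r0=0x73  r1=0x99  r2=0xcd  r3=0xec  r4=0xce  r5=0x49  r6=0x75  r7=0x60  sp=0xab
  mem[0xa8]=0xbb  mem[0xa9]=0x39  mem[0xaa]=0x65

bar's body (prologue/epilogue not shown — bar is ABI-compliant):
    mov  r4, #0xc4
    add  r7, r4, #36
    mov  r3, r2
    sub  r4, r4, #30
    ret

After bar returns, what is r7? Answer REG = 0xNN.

prologue: push r3 → mem[0xaa]=0xec, sp=0xaa
prologue: push r4 → mem[0xa9]=0xce, sp=0xa9
body[0] mov  r4, #0xc4 → r4=0xc4
body[1] add  r7, r4, #36 → r7=0xe8
body[2] mov  r3, r2 → r3=0xcd
body[3] sub  r4, r4, #30 → r4=0xa6
epilogue: pop r4=0xce, sp=0xaa
epilogue: pop r3=0xec, sp=0xab
r7 is caller-saved → body value

REG = 0xe8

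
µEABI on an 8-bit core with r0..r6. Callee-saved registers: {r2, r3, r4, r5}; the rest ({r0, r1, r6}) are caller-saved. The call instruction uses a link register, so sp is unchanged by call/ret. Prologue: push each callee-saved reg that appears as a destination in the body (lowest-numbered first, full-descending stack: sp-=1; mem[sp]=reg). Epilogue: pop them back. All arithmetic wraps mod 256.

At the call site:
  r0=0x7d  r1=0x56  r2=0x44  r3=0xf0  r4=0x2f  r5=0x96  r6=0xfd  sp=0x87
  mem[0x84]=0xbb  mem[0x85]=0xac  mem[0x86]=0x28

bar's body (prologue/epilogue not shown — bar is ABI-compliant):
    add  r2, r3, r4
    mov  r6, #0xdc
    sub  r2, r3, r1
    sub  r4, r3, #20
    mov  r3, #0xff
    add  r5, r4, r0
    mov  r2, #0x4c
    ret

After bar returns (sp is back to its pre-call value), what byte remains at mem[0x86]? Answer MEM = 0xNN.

prologue: push r2 -> mem[0x86]=0x44, sp=0x86
prologue: push r3 -> mem[0x85]=0xf0, sp=0x85
prologue: push r4 -> mem[0x84]=0x2f, sp=0x84
prologue: push r5 -> mem[0x83]=0x96, sp=0x83
body[0] add  r2, r3, r4 -> r2=0x1f
body[1] mov  r6, #0xdc -> r6=0xdc
body[2] sub  r2, r3, r1 -> r2=0x9a
body[3] sub  r4, r3, #20 -> r4=0xdc
body[4] mov  r3, #0xff -> r3=0xff
body[5] add  r5, r4, r0 -> r5=0x59
body[6] mov  r2, #0x4c -> r2=0x4c
epilogue: pop r5=0x96, sp=0x84
epilogue: pop r4=0x2f, sp=0x85
epilogue: pop r3=0xf0, sp=0x86
epilogue: pop r2=0x44, sp=0x87
prologue pushed ['r2', 'r3', 'r4', 'r5'] at ['0x86', '0x85', '0x84', '0x83']

MEM = 0x44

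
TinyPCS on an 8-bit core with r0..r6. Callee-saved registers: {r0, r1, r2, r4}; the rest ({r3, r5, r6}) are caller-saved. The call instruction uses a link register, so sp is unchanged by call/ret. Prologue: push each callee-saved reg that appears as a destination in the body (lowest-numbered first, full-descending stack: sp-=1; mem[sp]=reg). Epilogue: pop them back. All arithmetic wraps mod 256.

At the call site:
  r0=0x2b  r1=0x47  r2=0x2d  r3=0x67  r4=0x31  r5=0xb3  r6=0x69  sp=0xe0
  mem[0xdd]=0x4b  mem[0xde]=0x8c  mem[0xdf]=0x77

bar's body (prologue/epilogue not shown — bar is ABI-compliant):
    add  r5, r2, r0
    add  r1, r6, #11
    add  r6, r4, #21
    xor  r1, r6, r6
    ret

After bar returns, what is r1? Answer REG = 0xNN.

prologue: push r1 → mem[0xdf]=0x47, sp=0xdf
body[0] add  r5, r2, r0 → r5=0x58
body[1] add  r1, r6, #11 → r1=0x74
body[2] add  r6, r4, #21 → r6=0x46
body[3] xor  r1, r6, r6 → r1=0x00
epilogue: pop r1=0x47, sp=0xe0
r1 is callee-saved → restored

REG = 0x47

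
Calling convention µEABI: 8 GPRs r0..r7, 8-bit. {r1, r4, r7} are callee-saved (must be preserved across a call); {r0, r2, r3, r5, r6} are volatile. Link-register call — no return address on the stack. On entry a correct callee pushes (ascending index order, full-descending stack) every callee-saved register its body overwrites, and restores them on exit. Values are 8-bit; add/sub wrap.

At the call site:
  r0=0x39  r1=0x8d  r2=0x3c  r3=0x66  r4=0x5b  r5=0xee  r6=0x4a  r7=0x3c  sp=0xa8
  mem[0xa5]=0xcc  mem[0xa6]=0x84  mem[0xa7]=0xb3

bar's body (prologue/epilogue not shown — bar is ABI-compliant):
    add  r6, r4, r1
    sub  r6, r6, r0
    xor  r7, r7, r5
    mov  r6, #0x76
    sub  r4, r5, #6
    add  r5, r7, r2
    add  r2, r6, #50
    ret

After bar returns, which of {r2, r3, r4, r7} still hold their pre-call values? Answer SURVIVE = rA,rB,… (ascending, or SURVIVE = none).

SURVIVE = r3,r4,r7

prologue: push r4 -> mem[0xa7]=0x5b, sp=0xa7
prologue: push r7 -> mem[0xa6]=0x3c, sp=0xa6
body[0] add  r6, r4, r1 -> r6=0xe8
body[1] sub  r6, r6, r0 -> r6=0xaf
body[2] xor  r7, r7, r5 -> r7=0xd2
body[3] mov  r6, #0x76 -> r6=0x76
body[4] sub  r4, r5, #6 -> r4=0xe8
body[5] add  r5, r7, r2 -> r5=0x0e
body[6] add  r2, r6, #50 -> r2=0xa8
epilogue: pop r7=0x3c, sp=0xa7
epilogue: pop r4=0x5b, sp=0xa8
r2: caller-saved, written=True
r3: caller-saved, written=False
r4: callee-saved, written=True
r7: callee-saved, written=True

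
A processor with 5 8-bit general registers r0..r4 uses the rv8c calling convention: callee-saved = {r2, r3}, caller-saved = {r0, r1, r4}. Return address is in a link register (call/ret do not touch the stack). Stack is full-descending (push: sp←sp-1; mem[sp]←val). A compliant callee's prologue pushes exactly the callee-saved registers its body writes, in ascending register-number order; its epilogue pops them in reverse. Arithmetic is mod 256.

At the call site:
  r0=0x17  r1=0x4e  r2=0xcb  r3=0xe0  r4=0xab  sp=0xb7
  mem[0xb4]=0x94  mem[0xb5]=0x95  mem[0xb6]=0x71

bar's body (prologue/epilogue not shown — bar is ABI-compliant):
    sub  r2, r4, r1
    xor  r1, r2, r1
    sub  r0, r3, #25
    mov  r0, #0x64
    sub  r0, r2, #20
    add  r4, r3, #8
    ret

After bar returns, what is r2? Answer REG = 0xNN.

prologue: push r2 → mem[0xb6]=0xcb, sp=0xb6
body[0] sub  r2, r4, r1 → r2=0x5d
body[1] xor  r1, r2, r1 → r1=0x13
body[2] sub  r0, r3, #25 → r0=0xc7
body[3] mov  r0, #0x64 → r0=0x64
body[4] sub  r0, r2, #20 → r0=0x49
body[5] add  r4, r3, #8 → r4=0xe8
epilogue: pop r2=0xcb, sp=0xb7
r2 is callee-saved → restored

REG = 0xcb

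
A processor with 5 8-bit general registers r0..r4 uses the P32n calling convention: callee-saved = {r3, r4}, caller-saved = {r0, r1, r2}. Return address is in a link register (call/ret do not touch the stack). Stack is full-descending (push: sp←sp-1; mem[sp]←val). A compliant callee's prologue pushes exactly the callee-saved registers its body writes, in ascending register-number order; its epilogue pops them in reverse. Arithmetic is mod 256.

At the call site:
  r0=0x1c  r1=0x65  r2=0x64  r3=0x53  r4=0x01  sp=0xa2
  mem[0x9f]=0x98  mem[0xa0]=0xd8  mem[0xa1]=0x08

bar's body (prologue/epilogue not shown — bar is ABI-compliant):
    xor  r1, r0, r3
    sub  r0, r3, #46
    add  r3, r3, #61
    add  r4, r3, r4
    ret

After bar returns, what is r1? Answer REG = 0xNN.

REG = 0x4f

prologue: push r3 -> mem[0xa1]=0x53, sp=0xa1
prologue: push r4 -> mem[0xa0]=0x01, sp=0xa0
body[0] xor  r1, r0, r3 -> r1=0x4f
body[1] sub  r0, r3, #46 -> r0=0x25
body[2] add  r3, r3, #61 -> r3=0x90
body[3] add  r4, r3, r4 -> r4=0x91
epilogue: pop r4=0x01, sp=0xa1
epilogue: pop r3=0x53, sp=0xa2
r1 is caller-saved -> body value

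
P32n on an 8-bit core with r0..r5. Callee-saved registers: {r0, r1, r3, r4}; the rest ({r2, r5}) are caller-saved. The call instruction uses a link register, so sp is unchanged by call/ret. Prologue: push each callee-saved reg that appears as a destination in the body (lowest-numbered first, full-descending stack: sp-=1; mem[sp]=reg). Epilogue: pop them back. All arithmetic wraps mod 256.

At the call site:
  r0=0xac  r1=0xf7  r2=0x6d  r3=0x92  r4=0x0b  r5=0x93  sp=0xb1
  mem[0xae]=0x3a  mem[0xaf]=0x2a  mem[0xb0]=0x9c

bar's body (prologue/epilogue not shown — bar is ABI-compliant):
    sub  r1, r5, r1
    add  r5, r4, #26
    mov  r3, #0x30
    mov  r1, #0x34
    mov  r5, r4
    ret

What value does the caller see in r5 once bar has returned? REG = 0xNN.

prologue: push r1 -> mem[0xb0]=0xf7, sp=0xb0
prologue: push r3 -> mem[0xaf]=0x92, sp=0xaf
body[0] sub  r1, r5, r1 -> r1=0x9c
body[1] add  r5, r4, #26 -> r5=0x25
body[2] mov  r3, #0x30 -> r3=0x30
body[3] mov  r1, #0x34 -> r1=0x34
body[4] mov  r5, r4 -> r5=0x0b
epilogue: pop r3=0x92, sp=0xb0
epilogue: pop r1=0xf7, sp=0xb1
r5 is caller-saved -> body value

REG = 0x0b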